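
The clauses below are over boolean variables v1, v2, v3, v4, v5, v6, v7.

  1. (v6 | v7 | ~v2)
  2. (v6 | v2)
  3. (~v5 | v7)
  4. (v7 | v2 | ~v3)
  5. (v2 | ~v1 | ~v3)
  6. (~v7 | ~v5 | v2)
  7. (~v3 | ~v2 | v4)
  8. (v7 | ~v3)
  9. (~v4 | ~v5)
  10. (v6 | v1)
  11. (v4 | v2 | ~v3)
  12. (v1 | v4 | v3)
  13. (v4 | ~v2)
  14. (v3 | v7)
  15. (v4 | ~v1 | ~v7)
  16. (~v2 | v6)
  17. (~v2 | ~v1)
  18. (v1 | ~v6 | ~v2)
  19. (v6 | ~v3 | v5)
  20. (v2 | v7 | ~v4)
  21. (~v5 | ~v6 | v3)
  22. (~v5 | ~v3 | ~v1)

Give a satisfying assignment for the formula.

v1=F, v2=F, v3=T, v4=T, v5=F, v6=T, v7=T

Check each clause:
  1. (v6 | ~v2 | v7) — v6 is true.
  2. (v6 | v2) — v6 is true.
  3. (v7 | ~v5) — ~v5 is true.
  4. (v2 | v7 | ~v3) — v7 is true.
  5. (~v1 | ~v3 | v2) — ~v1 is true.
  6. (~v7 | ~v5 | v2) — ~v5 is true.
  7. (v4 | ~v2 | ~v3) — v4 is true.
  8. (~v3 | v7) — v7 is true.
  9. (~v5 | ~v4) — ~v5 is true.
  10. (v1 | v6) — v6 is true.
  11. (v4 | ~v3 | v2) — v4 is true.
  12. (v3 | v4 | v1) — v3 is true.
  13. (~v2 | v4) — v4 is true.
  14. (v3 | v7) — v3 is true.
  15. (~v7 | v4 | ~v1) — v4 is true.
  16. (~v2 | v6) — ~v2 is true.
  17. (~v1 | ~v2) — ~v1 is true.
  18. (~v2 | ~v6 | v1) — ~v2 is true.
  19. (v6 | v5 | ~v3) — v6 is true.
  20. (v7 | v2 | ~v4) — v7 is true.
  21. (~v5 | ~v6 | v3) — v3 is true.
  22. (~v1 | ~v5 | ~v3) — ~v5 is true.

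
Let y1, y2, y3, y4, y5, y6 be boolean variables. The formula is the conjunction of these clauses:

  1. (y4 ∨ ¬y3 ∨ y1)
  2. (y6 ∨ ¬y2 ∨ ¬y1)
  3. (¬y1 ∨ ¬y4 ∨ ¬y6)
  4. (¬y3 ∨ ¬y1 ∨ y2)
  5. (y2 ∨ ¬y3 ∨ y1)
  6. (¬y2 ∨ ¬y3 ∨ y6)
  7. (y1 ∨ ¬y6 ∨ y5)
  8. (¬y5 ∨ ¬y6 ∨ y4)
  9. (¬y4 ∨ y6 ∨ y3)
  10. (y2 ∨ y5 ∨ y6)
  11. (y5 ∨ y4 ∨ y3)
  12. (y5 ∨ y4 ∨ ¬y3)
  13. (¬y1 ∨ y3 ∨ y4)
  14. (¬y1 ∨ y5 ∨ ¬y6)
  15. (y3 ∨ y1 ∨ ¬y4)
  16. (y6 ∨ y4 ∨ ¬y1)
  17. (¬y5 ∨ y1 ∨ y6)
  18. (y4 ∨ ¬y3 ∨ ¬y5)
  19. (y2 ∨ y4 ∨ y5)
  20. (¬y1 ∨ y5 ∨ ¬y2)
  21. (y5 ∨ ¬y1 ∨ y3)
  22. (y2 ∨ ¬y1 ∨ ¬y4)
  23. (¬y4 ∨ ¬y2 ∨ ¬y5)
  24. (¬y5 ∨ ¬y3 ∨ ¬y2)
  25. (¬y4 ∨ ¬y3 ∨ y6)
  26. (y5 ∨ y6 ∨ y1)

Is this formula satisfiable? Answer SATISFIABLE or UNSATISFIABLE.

UNSATISFIABLE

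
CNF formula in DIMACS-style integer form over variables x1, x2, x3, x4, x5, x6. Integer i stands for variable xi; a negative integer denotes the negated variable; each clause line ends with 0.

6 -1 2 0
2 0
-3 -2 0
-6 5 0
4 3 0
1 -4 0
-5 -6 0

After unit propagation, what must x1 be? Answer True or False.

True

(x2) stands alone — x2 = True.
In (~x3 \/ ~x2), ~x2 is now false; ~x3 must hold, so x3 = False.
(x4 \/ x3) with x3 = False leaves only x4, so x4 = True.
In (~x4 \/ x1), ~x4 is now false; x1 must hold, so x1 = True.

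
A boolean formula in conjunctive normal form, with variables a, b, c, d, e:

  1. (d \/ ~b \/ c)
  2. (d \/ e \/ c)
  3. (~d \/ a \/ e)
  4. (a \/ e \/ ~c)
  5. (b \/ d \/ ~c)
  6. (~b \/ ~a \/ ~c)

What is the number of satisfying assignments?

Case analysis on c and d:
  c=1, d=1: remaining (a,b,e) ∈ {(0,0,1); (0,1,1); (1,0,0); (1,0,1)} — 4.
  c=1, d=0: remaining (a,b,e) ∈ {(0,1,1)} — 1.
  c=0, d=1: b free; 3 ways for (a,e) × 2^1 = 6.
  c=0, d=0: remaining (a,b,e) ∈ {(0,0,1); (1,0,1)} — 2.
Total: 4 + 1 + 6 + 2 = 13.

13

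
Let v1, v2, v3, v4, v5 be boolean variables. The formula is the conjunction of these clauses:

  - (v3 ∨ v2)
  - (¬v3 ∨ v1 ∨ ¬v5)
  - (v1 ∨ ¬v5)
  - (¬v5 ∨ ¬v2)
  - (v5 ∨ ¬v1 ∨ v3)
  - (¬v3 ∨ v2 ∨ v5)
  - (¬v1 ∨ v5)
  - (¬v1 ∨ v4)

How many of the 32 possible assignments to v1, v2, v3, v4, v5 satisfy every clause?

5

Satisfying assignments:
  v1=0 v2=1 v3=0 v4=0 v5=0
  v1=0 v2=1 v3=0 v4=1 v5=0
  v1=0 v2=1 v3=1 v4=0 v5=0
  v1=0 v2=1 v3=1 v4=1 v5=0
  v1=1 v2=0 v3=1 v4=1 v5=1
Count: 5.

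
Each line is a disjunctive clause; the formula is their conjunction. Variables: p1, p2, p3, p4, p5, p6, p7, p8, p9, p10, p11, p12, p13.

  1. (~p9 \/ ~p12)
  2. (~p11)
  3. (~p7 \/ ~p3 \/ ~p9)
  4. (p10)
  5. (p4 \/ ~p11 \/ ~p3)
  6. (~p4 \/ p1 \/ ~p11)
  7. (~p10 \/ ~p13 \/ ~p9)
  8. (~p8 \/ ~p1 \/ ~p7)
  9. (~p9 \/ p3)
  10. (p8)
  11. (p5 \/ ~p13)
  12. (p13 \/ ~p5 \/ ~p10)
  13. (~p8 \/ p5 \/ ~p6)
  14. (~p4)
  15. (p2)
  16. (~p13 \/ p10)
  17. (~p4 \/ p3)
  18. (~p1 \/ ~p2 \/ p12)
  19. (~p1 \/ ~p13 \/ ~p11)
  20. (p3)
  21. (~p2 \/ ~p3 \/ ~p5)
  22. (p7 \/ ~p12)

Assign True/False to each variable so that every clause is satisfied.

p1 = False, p2 = True, p3 = True, p4 = False, p5 = False, p6 = False, p7 = False, p8 = True, p9 = True, p10 = True, p11 = False, p12 = False, p13 = False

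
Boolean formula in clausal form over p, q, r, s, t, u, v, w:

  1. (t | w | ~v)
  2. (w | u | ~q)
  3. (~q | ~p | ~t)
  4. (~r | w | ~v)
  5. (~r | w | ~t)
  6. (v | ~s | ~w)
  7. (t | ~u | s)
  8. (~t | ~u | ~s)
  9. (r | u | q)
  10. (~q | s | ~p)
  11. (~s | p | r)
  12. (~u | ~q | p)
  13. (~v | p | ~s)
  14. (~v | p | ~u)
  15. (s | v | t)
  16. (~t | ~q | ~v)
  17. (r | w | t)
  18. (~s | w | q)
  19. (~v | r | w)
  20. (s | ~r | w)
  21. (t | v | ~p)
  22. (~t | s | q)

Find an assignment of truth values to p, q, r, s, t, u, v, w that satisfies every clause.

p=False, q=False, r=True, s=False, t=False, u=False, v=True, w=True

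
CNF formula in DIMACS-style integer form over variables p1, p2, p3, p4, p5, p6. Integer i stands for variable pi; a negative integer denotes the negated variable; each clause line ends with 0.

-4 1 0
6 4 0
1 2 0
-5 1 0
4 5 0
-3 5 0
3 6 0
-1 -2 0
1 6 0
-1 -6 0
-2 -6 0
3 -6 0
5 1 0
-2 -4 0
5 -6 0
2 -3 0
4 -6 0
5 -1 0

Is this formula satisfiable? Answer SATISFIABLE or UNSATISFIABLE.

p1 = True:
  propagation gives p2=False, p6=False, p4=True, p3=True; an empty clause results — contradiction.
p1 = False:
  propagation gives p4=False, p6=True; an empty clause results — contradiction.
Every branch closes, so no satisfying assignment exists.

UNSATISFIABLE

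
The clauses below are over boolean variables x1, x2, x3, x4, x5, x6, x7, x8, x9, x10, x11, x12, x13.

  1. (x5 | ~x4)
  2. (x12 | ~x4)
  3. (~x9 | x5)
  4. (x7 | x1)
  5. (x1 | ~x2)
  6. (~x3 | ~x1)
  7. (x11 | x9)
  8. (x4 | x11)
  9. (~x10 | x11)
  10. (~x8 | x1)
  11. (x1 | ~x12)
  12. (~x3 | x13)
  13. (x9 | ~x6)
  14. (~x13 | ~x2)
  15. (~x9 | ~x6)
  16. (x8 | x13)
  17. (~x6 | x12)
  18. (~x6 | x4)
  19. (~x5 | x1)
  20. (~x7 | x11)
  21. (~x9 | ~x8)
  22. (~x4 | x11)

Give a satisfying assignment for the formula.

x1=T, x2=F, x3=F, x4=F, x5=T, x6=F, x7=T, x8=F, x9=T, x10=T, x11=T, x12=F, x13=T

Check each clause:
  1. (~x4 | x5) — ~x4 is true.
  2. (x12 | ~x4) — ~x4 is true.
  3. (x5 | ~x9) — x5 is true.
  4. (x1 | x7) — x1 is true.
  5. (~x2 | x1) — x1 is true.
  6. (~x3 | ~x1) — ~x3 is true.
  7. (x9 | x11) — x9 is true.
  8. (x4 | x11) — x11 is true.
  9. (~x10 | x11) — x11 is true.
  10. (~x8 | x1) — ~x8 is true.
  11. (~x12 | x1) — x1 is true.
  12. (x13 | ~x3) — x13 is true.
  13. (x9 | ~x6) — x9 is true.
  14. (~x13 | ~x2) — ~x2 is true.
  15. (~x6 | ~x9) — ~x6 is true.
  16. (x13 | x8) — x13 is true.
  17. (~x6 | x12) — ~x6 is true.
  18. (~x6 | x4) — ~x6 is true.
  19. (x1 | ~x5) — x1 is true.
  20. (x11 | ~x7) — x11 is true.
  21. (~x8 | ~x9) — ~x8 is true.
  22. (~x4 | x11) — x11 is true.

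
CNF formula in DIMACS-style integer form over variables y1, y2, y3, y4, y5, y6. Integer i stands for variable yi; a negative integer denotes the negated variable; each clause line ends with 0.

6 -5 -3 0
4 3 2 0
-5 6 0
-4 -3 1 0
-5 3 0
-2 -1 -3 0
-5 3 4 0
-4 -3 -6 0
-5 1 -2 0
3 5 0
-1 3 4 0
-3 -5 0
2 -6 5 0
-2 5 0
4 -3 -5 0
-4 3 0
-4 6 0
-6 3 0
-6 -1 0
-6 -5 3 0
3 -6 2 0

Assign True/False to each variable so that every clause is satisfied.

y1=0  y2=0  y3=1  y4=0  y5=0  y6=0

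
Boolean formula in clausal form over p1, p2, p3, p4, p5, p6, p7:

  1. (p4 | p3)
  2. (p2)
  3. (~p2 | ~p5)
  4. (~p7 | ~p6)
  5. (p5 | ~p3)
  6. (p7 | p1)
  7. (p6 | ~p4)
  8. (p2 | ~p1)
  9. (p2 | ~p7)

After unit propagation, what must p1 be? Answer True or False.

True

(p2) is a unit clause: p2 = True.
(~p5 | ~p2) with p2 = True leaves only ~p5, so p5 = False.
(~p3 | p5): since p5 = False, the clause reduces to (~p3). p3 = False.
In (p3 | p4), p3 is now false; p4 must hold, so p4 = True.
From (~p4 | p6) and p4 = True: p6 = True.
In (~p6 | ~p7), ~p6 is now false; ~p7 must hold, so p7 = False.
In (p7 | p1), p7 is now false; p1 must hold, so p1 = True.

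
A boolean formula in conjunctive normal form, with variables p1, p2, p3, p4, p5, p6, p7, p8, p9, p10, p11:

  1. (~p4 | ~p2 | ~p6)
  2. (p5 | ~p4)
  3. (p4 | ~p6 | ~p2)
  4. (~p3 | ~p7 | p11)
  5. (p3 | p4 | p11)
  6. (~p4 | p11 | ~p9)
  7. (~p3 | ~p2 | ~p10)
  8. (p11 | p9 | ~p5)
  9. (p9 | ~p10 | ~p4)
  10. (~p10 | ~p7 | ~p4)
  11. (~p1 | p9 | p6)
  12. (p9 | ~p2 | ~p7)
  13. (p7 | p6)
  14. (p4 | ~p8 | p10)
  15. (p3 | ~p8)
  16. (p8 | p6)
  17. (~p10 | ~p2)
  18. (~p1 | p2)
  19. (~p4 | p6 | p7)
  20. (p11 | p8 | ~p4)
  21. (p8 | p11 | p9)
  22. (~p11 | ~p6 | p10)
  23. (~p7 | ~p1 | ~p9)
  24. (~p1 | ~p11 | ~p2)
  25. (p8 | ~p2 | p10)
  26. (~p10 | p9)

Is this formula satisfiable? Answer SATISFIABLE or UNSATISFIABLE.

SATISFIABLE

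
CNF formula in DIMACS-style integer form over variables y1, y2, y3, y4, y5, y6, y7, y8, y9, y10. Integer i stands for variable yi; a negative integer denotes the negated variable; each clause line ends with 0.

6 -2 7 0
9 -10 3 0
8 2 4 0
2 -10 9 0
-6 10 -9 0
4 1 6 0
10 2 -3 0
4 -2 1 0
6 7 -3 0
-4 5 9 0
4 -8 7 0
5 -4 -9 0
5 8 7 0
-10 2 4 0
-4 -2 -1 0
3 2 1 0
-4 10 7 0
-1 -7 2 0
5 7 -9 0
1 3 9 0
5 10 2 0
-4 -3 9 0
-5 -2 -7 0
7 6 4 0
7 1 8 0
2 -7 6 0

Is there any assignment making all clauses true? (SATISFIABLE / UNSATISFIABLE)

SATISFIABLE

Set y1 = True and propagate.
Try y2 = True.
  then y4 is forced to False.
The remaining clauses are satisfied by y3 = False, y5 = False, y6 = True, y7 = True, y8 = False, y9 = False, y10 = False.
So y1 = True, y2 = True, y3 = False, y4 = False, y5 = False, y6 = True, y7 = True, y8 = False, y9 = False, y10 = False is a satisfying assignment.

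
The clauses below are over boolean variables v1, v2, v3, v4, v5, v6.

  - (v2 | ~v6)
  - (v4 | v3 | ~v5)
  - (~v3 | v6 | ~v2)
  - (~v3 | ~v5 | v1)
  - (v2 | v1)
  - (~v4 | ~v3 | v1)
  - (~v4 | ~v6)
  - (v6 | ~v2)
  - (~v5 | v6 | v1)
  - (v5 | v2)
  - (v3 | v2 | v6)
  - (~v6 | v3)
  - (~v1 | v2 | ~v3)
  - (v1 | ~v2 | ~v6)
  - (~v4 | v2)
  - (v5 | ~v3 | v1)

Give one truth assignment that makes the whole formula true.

v1=T, v2=T, v3=T, v4=F, v5=T, v6=T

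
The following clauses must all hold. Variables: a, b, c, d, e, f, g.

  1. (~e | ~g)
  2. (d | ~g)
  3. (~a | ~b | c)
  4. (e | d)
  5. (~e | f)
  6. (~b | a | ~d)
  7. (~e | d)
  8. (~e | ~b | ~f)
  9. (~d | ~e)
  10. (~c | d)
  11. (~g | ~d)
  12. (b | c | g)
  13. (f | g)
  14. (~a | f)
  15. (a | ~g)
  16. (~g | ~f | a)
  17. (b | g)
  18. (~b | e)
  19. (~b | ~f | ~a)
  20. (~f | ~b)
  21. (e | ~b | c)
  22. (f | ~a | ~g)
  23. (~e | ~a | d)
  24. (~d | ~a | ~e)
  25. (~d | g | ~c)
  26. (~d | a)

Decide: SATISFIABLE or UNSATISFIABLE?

UNSATISFIABLE

d = True:
  propagation gives e=False, g=False, f=True, b=True; an empty clause results — contradiction.
d = False:
  propagation gives g=False, e=True; an empty clause results — contradiction.
Every branch closes, so no satisfying assignment exists.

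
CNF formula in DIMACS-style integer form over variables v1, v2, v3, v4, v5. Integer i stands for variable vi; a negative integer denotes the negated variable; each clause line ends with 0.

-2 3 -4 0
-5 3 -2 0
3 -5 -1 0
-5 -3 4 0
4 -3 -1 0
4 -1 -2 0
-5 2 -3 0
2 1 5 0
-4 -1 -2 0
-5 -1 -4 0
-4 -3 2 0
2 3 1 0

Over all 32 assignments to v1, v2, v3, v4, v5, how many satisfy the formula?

Satisfying assignments:
  v1=F v2=T v3=F v4=F v5=F
  v1=F v2=T v3=T v4=F v5=F
  v1=F v2=T v3=T v4=T v5=F
  v1=F v2=T v3=T v4=T v5=T
  v1=T v2=F v3=F v4=F v5=F
  v1=T v2=F v3=F v4=T v5=F
That's 6 in total.

6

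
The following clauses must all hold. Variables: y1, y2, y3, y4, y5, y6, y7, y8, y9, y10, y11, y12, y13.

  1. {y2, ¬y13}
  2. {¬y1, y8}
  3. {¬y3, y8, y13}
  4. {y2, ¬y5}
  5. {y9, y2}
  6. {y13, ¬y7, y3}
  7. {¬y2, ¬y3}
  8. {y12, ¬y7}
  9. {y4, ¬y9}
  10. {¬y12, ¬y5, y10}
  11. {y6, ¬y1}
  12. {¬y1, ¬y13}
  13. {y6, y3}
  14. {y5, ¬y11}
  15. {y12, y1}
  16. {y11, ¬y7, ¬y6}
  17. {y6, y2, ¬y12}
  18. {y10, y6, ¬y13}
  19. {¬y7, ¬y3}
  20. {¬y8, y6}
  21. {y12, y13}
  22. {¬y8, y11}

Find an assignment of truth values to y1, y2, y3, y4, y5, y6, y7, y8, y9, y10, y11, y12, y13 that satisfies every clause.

y1 = F, y2 = T, y3 = F, y4 = T, y5 = T, y6 = T, y7 = F, y8 = F, y9 = F, y10 = T, y11 = F, y12 = T, y13 = T

Pure literal: y4 appears only positively; assign y4 = True.
y7 occurs only negated in the remaining clauses — set y7 = False.
Branch on y1: take y1 = False.
  then y12 is forced to True.
Branch on y2: take y2 = True.
  then y3 is forced to False.
  then y6 is forced to True.
Set y5 = True and propagate.
  then y10 is forced to True.
For the remaining variables, y8 = False, y9 = False, y11 = False, y13 = True works.
Every clause has at least one true literal under this assignment.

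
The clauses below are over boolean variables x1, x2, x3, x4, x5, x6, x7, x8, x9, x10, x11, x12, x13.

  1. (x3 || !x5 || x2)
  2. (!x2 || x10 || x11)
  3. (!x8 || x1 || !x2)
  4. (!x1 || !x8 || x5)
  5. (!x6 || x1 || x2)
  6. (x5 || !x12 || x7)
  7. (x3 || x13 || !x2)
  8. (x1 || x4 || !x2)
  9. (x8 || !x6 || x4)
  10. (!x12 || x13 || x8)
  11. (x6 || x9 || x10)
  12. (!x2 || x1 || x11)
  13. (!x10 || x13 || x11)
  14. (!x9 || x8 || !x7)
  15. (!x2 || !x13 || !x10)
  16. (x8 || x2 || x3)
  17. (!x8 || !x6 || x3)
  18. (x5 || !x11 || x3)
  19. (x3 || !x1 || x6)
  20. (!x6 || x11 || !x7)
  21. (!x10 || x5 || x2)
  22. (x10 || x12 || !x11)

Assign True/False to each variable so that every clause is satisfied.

x1 = False, x2 = False, x3 = True, x4 = False, x5 = True, x6 = False, x7 = False, x8 = True, x9 = False, x10 = True, x11 = True, x12 = False, x13 = True

Pure literal: x3 appears only positively; assign x3 = True.
Branch on x1: take x1 = False.
Try x2 = False.
  then x6 is forced to False.
For the remaining variables, x4 = False, x5 = True, x7 = False, x8 = True, x9 = False, x10 = True, x11 = True, x12 = False, x13 = True works.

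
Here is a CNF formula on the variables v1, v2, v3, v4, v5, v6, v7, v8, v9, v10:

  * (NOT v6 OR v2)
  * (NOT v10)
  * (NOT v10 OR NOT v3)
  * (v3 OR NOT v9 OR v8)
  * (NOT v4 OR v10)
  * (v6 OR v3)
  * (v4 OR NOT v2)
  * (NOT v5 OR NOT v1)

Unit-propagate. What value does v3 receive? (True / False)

True

(NOT v10) is a unit clause: v10 = False.
(NOT v4 OR v10) with v10 = False leaves only NOT v4, so v4 = False.
(v4 OR NOT v2) with v4 = False leaves only NOT v2, so v2 = False.
From (v2 OR NOT v6) and v2 = False: v6 = False.
In (v6 OR v3), v6 is now false; v3 must hold, so v3 = True.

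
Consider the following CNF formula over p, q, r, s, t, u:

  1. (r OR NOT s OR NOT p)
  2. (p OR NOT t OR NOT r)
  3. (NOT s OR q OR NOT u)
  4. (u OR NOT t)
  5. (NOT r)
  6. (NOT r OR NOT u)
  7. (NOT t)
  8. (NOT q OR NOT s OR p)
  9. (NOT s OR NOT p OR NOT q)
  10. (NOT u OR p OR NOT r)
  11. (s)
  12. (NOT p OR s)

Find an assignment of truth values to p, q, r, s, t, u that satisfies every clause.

p = False  q = False  r = False  s = True  t = False  u = False

The clause (NOT r) is unit: r must be False.
The clause (NOT t) is unit: t must be False.
Unit propagation: (s) forces s = True.
Unit propagation: (NOT p) forces p = False.
The clause (NOT q) is unit: q must be False.
Unit propagation: (NOT u) forces u = False.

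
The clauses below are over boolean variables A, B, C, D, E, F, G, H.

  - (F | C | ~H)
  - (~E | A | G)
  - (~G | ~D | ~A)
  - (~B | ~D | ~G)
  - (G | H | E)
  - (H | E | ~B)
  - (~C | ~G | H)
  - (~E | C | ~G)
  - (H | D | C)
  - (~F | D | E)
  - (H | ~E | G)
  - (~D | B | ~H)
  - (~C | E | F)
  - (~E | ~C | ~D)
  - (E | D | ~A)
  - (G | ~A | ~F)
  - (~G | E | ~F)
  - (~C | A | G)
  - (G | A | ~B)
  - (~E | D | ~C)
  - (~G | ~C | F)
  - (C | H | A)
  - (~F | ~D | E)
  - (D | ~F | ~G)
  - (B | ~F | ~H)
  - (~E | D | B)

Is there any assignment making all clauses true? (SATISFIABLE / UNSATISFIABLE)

UNSATISFIABLE

E = True:
  G = True:
    propagation gives C=True, H=True, D=False; an empty clause results — contradiction.
  G = False:
    propagation gives A=True, H=True, F=False, C=True; an empty clause results — contradiction.
E = False:
  G = True:
    propagation gives F=False, C=False, H=False, B=False; an empty clause results — contradiction.
  G = False:
    F = True:
      propagation gives D=True; contradiction.
    F = False:
      propagation gives C=True; contradiction.
Every branch closes, so no satisfying assignment exists.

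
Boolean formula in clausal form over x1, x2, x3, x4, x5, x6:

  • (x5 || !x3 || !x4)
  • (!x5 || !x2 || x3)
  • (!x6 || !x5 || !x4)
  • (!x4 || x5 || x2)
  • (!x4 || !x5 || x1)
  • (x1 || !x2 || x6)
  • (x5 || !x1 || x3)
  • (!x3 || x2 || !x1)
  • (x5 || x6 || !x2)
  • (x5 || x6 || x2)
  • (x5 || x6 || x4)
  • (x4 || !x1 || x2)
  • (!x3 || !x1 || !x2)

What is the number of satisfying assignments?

11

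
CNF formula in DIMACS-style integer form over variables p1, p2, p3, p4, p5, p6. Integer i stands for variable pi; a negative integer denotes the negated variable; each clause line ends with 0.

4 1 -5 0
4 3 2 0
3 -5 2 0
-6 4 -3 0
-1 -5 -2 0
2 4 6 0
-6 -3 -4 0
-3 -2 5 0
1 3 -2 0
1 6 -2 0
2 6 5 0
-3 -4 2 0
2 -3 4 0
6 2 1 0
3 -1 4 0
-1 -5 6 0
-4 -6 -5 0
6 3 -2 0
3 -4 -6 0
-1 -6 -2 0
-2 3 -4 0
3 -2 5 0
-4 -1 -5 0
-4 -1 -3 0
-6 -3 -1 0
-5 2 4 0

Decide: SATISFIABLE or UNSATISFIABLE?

p2 = True:
  p3 = True:
    propagation gives p5=True, p1=False, p4=True, p6=False; an empty clause results — contradiction.
  p3 = False:
    propagation gives p1=True, p5=False; an empty clause results — contradiction.
p2 = False:
  p4 = True:
    propagation gives p3=False, p5=False, p6=True; an empty clause results — contradiction.
  p4 = False:
    propagation gives p3=True; an empty clause results — contradiction.
Every branch closes, so no satisfying assignment exists.

UNSATISFIABLE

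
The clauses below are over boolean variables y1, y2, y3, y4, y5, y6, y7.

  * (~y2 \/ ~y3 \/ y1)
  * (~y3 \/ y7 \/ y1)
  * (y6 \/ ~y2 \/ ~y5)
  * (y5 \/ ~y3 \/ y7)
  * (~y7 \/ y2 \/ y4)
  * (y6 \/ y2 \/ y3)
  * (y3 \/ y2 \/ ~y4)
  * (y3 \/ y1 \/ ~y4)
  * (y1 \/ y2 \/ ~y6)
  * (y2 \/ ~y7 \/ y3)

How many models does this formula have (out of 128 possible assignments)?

38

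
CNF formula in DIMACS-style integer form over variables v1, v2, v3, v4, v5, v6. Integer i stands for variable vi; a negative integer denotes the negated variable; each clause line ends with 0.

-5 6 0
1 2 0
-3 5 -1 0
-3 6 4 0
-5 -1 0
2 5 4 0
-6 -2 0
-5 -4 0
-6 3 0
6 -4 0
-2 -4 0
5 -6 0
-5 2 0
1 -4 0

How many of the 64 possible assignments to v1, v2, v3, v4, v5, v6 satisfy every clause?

2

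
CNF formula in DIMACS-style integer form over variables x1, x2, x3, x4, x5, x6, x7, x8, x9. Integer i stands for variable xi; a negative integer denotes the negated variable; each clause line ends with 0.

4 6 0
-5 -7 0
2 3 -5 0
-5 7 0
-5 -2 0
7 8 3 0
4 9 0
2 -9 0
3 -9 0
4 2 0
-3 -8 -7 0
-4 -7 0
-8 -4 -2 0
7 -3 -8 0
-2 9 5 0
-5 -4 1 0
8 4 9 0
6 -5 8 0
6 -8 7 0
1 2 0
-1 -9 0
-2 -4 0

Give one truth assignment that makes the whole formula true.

x1 = 1, x2 = 0, x3 = 1, x4 = 1, x5 = 0, x6 = 1, x7 = 0, x8 = 0, x9 = 0

x6 occurs only positively in the remaining clauses — set x6 = True.
Branch on x1: take x1 = True.
  then x9 is forced to False.
  then x4 is forced to True.
  then x7 is forced to False.
  then x5 is forced to False.
  then x2 is forced to False.
Set x3 = True and propagate.
  then x8 is forced to False.
Every clause has at least one true literal under this assignment.
Check each clause:
  1. {x6, x4} — x4 is true.
  2. {¬x5, ¬x7} — ¬x7 is true.
  3. {x3, x2, ¬x5} — x3 is true.
  4. {x7, ¬x5} — ¬x5 is true.
  5. {¬x2, ¬x5} — ¬x5 is true.
  6. {x3, x7, x8} — x3 is true.
  7. {x9, x4} — x4 is true.
  8. {x2, ¬x9} — ¬x9 is true.
  9. {x3, ¬x9} — x3 is true.
  10. {x4, x2} — x4 is true.
  11. {¬x3, ¬x7, ¬x8} — ¬x8 is true.
  12. {¬x4, ¬x7} — ¬x7 is true.
  13. {¬x2, ¬x4, ¬x8} — ¬x8 is true.
  14. {¬x8, x7, ¬x3} — ¬x8 is true.
  15. {x9, x5, ¬x2} — ¬x2 is true.
  16. {x1, ¬x5, ¬x4} — x1 is true.
  17. {x4, x9, x8} — x4 is true.
  18. {x8, x6, ¬x5} — ¬x5 is true.
  19. {x6, ¬x8, x7} — ¬x8 is true.
  20. {x2, x1} — x1 is true.
  21. {¬x1, ¬x9} — ¬x9 is true.
  22. {¬x4, ¬x2} — ¬x2 is true.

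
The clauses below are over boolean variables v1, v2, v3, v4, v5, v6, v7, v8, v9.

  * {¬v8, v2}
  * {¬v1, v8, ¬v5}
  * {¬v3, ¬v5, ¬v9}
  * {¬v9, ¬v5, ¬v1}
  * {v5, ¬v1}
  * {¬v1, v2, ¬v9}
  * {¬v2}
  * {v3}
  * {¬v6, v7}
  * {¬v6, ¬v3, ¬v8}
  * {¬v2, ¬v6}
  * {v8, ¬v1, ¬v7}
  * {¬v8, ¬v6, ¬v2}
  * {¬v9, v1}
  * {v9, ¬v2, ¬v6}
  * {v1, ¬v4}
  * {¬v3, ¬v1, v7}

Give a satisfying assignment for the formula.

Unit propagation: (¬v2) forces v2 = False.
Unit propagation: (¬v8) forces v8 = False.
The clause (v3) is unit: v3 must be True.
v4 occurs only negated in the remaining clauses — set v4 = False.
v9 occurs only negated in the remaining clauses — set v9 = False.
Set v1 = False and propagate.
For the remaining variables, v5 = True, v6 = True, v7 = True works.
Every clause has at least one true literal under this assignment.

v1=False, v2=False, v3=True, v4=False, v5=True, v6=True, v7=True, v8=False, v9=False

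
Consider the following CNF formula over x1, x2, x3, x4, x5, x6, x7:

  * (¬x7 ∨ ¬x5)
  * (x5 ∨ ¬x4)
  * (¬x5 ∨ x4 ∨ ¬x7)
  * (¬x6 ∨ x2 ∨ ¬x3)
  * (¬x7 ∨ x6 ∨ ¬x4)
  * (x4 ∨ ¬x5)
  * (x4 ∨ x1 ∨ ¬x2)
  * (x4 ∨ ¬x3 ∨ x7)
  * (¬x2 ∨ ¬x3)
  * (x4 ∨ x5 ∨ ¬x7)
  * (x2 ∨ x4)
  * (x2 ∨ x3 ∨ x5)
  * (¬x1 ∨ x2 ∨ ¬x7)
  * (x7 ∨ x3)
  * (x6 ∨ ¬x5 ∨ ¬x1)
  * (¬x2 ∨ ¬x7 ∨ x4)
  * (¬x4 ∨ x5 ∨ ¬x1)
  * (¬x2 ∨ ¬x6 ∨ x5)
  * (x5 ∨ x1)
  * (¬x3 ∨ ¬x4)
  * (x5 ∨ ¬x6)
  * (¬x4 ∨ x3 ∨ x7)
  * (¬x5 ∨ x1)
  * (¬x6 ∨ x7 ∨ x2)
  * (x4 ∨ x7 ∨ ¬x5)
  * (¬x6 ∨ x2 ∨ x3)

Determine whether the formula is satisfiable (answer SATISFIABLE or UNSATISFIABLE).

x4 = True:
  propagation gives x5=True, x7=False, x3=True; an empty clause results — contradiction.
x4 = False:
  propagation gives x5=False, x7=False, x3=False; an empty clause results — contradiction.
Every branch closes, so no satisfying assignment exists.

UNSATISFIABLE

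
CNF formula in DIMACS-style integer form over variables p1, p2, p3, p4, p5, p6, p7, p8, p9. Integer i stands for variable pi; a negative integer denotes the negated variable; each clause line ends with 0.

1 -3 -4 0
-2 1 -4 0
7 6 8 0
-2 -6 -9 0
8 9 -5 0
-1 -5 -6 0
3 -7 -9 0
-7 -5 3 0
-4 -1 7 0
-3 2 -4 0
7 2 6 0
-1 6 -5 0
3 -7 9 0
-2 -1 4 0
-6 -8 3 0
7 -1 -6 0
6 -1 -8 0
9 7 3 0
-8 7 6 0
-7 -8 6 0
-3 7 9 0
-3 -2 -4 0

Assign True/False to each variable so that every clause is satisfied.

p1 = F, p2 = T, p3 = T, p4 = F, p5 = F, p6 = T, p7 = T, p8 = F, p9 = F

Pure literal: p5 appears only negated; assign p5 = False.
Branch on p1: take p1 = False.
For the remaining variables, p2 = True, p3 = True, p4 = False, p6 = True, p7 = True, p8 = False, p9 = False works.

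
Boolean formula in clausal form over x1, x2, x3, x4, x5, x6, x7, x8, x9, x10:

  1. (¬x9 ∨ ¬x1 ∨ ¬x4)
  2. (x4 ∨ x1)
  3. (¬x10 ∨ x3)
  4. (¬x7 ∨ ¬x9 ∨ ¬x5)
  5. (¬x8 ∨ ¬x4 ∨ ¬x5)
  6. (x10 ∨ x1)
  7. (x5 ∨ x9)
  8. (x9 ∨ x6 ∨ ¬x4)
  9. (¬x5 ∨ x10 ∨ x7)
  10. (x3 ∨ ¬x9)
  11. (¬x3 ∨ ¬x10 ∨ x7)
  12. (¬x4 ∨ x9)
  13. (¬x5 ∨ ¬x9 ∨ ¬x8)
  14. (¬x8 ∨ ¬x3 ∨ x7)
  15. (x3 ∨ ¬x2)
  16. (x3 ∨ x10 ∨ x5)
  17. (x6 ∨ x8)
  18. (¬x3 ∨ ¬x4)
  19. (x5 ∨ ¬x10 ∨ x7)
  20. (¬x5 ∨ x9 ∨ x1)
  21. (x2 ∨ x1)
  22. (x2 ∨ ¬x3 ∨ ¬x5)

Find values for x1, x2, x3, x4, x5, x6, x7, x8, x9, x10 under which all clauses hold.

Pure literal: x6 appears only positively; assign x6 = True.
Set x1 = True and propagate.
For the remaining variables, x2 = True, x3 = True, x4 = False, x5 = True, x7 = True, x8 = False, x9 = False, x10 = True works.
Every clause has at least one true literal under this assignment.

x1=True, x2=True, x3=True, x4=False, x5=True, x6=True, x7=True, x8=False, x9=False, x10=True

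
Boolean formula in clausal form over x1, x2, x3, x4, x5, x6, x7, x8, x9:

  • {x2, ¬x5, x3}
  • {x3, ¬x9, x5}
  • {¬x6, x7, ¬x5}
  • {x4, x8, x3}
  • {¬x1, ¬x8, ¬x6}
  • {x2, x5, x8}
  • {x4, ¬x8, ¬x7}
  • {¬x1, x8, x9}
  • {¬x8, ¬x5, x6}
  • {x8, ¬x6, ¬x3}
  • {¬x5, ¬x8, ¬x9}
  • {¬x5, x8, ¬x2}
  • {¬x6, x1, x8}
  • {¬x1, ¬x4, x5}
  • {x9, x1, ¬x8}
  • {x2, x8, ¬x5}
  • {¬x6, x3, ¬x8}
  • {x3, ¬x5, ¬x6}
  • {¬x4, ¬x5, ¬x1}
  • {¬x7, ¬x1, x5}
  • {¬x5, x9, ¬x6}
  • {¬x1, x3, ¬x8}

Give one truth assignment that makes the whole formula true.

x1 = False, x2 = True, x3 = True, x4 = False, x5 = False, x6 = False, x7 = False, x8 = False, x9 = False

Branch on x1: take x1 = False.
Try x2 = True.
Set x3 = True and propagate.
For the remaining variables, x4 = False, x5 = False, x6 = False, x7 = False, x8 = False, x9 = False works.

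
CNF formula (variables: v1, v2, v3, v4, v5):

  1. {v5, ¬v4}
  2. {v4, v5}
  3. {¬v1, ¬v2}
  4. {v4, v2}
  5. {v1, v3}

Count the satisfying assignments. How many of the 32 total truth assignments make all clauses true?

5

Satisfying assignments:
  v1=F v2=F v3=T v4=T v5=T
  v1=F v2=T v3=T v4=F v5=T
  v1=F v2=T v3=T v4=T v5=T
  v1=T v2=F v3=F v4=T v5=T
  v1=T v2=F v3=T v4=T v5=T
That's 5 in total.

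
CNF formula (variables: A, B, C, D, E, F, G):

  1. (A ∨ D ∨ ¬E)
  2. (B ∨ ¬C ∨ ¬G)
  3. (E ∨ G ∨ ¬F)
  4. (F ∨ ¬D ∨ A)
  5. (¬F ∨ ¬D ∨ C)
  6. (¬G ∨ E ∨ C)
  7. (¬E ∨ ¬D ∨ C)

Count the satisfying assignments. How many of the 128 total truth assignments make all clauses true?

Case analysis on C and D:
  C=1, D=1: 14 of the 32 assignments to (A,B,E,F,G) work.
  C=1, D=0: 14 of the 32 assignments to (A,B,E,F,G) work.
  C=0, D=1: remaining (A,B,E,F,G) ∈ {(1,0,0,0,0); (1,1,0,0,0)} — 2.
  C=0, D=0: B free; 6 ways for (A,E,F,G) × 2^1 = 12.
Total: 14 + 14 + 2 + 12 = 42.

42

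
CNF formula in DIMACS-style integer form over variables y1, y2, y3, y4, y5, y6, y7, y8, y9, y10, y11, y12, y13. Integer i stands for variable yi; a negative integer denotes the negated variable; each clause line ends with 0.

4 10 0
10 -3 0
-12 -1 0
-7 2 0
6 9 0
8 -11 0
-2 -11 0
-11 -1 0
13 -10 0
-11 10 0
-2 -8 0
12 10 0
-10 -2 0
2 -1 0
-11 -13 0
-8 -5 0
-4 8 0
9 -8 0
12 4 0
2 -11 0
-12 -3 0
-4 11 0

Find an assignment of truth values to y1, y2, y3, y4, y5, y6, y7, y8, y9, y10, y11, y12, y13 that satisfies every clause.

y1 = F, y2 = F, y3 = F, y4 = F, y5 = F, y6 = F, y7 = F, y8 = T, y9 = T, y10 = T, y11 = F, y12 = T, y13 = T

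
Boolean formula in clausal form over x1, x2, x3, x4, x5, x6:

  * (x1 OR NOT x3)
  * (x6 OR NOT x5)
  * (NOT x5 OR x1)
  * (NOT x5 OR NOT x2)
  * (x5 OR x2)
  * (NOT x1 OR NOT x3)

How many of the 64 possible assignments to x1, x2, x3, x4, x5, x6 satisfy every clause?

10

Case analysis on x5 and x1:
  x5=1, x1=1: remaining (x2,x3,x4,x6) ∈ {(0,0,0,1); (0,0,1,1)} — 2.
  x5=1, x1=0: a clause becomes empty — 0.
  x5=0, x1=1: remaining (x2,x3,x4,x6) ∈ {(1,0,0,0); (1,0,0,1); (1,0,1,0); (1,0,1,1)} — 4.
  x5=0, x1=0: remaining (x2,x3,x4,x6) ∈ {(1,0,0,0); (1,0,0,1); (1,0,1,0); (1,0,1,1)} — 4.
Total: 2 + 0 + 4 + 4 = 10.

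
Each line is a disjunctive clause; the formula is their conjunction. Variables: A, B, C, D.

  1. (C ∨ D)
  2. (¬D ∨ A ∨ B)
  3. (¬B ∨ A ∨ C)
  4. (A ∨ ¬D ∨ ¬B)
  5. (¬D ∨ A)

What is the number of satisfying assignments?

The models are:
  A=F B=F C=T D=F
  A=F B=T C=T D=F
  A=T B=F C=F D=T
  A=T B=F C=T D=F
  A=T B=F C=T D=T
  A=T B=T C=F D=T
  A=T B=T C=T D=F
  A=T B=T C=T D=T
Count: 8.

8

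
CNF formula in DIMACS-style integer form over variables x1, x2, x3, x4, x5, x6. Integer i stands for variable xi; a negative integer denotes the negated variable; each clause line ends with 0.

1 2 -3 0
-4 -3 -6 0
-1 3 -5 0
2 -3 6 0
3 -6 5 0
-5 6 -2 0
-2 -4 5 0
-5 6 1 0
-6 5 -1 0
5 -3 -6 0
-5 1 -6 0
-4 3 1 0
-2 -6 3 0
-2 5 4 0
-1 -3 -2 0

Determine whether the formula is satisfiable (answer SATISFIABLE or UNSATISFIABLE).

SATISFIABLE

Try x1 = True.
Set x2 = False and propagate.
Branch on x3: take x3 = True.
  then x6 is forced to True.
  then x4 is forced to False.
  then x5 is forced to True.
Every clause has at least one true literal under this assignment.
So x1=True, x2=False, x3=True, x4=False, x5=True, x6=True is a satisfying assignment.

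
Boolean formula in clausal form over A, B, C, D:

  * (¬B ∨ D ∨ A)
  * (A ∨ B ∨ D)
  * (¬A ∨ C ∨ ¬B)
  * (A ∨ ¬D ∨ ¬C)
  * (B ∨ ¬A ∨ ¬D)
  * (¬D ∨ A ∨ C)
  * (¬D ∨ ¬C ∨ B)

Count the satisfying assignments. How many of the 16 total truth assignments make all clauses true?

4

Satisfying assignments:
  A=1 B=0 C=0 D=0
  A=1 B=0 C=1 D=0
  A=1 B=1 C=1 D=0
  A=1 B=1 C=1 D=1
Count: 4.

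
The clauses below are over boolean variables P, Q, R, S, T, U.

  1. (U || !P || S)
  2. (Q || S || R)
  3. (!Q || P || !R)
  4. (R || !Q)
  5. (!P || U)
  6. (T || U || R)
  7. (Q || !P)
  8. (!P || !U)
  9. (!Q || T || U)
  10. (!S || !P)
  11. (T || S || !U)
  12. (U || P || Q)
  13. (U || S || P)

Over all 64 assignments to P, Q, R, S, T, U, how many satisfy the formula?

5

Satisfying assignments:
  P=0 Q=0 R=0 S=1 T=0 U=1
  P=0 Q=0 R=0 S=1 T=1 U=1
  P=0 Q=0 R=1 S=0 T=1 U=1
  P=0 Q=0 R=1 S=1 T=0 U=1
  P=0 Q=0 R=1 S=1 T=1 U=1
Count: 5.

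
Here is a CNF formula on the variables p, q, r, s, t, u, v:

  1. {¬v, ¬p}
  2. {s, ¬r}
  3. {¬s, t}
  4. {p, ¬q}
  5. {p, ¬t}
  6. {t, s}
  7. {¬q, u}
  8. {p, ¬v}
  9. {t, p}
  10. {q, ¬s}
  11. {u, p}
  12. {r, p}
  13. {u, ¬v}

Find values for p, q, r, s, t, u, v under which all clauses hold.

Pure literal: u appears only positively; assign u = True.
Pure literal: v appears only negated; assign v = False.
Try p = True.
Try q = True.
Set r = True and propagate.
  then s is forced to True.
  then t is forced to True.

p = T, q = T, r = T, s = T, t = T, u = T, v = F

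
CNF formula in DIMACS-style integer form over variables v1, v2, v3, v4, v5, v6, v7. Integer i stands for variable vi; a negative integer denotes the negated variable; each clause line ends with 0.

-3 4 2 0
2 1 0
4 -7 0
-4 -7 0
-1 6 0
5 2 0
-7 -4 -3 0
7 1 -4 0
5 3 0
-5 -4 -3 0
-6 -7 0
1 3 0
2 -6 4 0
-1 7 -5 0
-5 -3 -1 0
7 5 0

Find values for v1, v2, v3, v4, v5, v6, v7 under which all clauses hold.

v1 = 0, v2 = 1, v3 = 1, v4 = 0, v5 = 1, v6 = 1, v7 = 0

Pure literal: v2 appears only positively; assign v2 = True.
Set v1 = False and propagate.
  then v3 is forced to True.
For the remaining variables, v4 = False, v5 = True, v6 = True, v7 = False works.
Every clause has at least one true literal under this assignment.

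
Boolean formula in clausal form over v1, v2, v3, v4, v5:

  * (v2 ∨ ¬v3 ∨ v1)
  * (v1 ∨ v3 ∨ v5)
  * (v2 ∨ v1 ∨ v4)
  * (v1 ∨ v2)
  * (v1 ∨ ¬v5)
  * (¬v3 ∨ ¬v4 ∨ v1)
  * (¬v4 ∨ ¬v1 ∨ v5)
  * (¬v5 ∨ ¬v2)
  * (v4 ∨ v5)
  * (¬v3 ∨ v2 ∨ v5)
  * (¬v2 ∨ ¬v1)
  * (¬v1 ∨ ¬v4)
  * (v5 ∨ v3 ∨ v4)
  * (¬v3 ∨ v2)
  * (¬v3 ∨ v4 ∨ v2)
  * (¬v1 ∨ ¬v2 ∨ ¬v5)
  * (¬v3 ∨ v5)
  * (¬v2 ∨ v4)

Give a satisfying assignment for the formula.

v1=1  v2=0  v3=0  v4=0  v5=1

Check each clause:
  1. (¬v3 ∨ v2 ∨ v1) — v1 is true.
  2. (v1 ∨ v3 ∨ v5) — v1 is true.
  3. (v1 ∨ v4 ∨ v2) — v1 is true.
  4. (v1 ∨ v2) — v1 is true.
  5. (v1 ∨ ¬v5) — v1 is true.
  6. (¬v4 ∨ v1 ∨ ¬v3) — v1 is true.
  7. (v5 ∨ ¬v4 ∨ ¬v1) — ¬v4 is true.
  8. (¬v2 ∨ ¬v5) — ¬v2 is true.
  9. (v4 ∨ v5) — v5 is true.
  10. (¬v3 ∨ v2 ∨ v5) — ¬v3 is true.
  11. (¬v1 ∨ ¬v2) — ¬v2 is true.
  12. (¬v1 ∨ ¬v4) — ¬v4 is true.
  13. (v3 ∨ v5 ∨ v4) — v5 is true.
  14. (¬v3 ∨ v2) — ¬v3 is true.
  15. (¬v3 ∨ v2 ∨ v4) — ¬v3 is true.
  16. (¬v2 ∨ ¬v5 ∨ ¬v1) — ¬v2 is true.
  17. (¬v3 ∨ v5) — ¬v3 is true.
  18. (v4 ∨ ¬v2) — ¬v2 is true.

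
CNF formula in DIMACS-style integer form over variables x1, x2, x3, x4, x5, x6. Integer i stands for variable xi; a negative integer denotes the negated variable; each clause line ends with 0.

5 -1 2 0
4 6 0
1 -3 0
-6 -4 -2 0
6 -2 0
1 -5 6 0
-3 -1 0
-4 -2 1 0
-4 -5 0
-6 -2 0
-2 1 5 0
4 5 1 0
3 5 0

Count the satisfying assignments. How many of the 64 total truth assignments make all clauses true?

2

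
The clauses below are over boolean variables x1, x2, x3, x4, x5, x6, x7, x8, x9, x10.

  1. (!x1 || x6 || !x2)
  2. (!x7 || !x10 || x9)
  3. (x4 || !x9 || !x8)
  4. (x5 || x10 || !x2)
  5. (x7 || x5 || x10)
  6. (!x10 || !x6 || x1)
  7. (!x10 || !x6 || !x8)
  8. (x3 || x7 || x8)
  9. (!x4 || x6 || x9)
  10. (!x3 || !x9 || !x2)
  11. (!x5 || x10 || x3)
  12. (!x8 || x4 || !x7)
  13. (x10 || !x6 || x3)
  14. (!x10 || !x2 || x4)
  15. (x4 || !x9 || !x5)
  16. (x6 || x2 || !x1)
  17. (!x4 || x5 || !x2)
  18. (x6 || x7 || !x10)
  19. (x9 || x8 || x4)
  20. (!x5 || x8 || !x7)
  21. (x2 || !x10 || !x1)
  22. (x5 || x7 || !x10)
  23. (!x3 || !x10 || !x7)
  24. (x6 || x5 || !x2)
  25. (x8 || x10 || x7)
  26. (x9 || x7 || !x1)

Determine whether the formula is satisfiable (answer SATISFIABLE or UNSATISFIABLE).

Branch on x1: take x1 = False.
Try x2 = False.
Set x3 = False and propagate.
The remaining clauses are satisfied by x4 = False, x5 = False, x6 = False, x7 = True, x8 = False, x9 = True, x10 = False.
So x1=F, x2=F, x3=F, x4=F, x5=F, x6=F, x7=T, x8=F, x9=T, x10=F is a satisfying assignment.

SATISFIABLE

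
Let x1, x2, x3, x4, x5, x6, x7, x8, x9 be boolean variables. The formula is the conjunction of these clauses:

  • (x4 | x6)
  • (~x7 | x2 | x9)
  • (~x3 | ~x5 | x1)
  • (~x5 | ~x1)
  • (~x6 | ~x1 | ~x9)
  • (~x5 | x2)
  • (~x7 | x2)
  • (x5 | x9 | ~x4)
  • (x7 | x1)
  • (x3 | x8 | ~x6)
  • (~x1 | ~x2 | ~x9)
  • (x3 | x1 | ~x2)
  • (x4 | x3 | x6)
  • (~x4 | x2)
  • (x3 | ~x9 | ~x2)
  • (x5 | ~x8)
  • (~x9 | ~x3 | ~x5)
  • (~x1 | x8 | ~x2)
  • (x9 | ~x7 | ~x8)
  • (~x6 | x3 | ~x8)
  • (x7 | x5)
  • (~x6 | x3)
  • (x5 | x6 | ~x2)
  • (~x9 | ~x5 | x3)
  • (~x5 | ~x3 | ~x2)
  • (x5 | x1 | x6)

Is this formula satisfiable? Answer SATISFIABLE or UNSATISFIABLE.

Set x1 = False and propagate.
  then x7 is forced to True.
  then x2 is forced to True.
  then x3 is forced to True.
  then x5 is forced to False.
  then x8 is forced to False.
  then x6 is forced to True.
Set x4 = False and propagate.
x9 is now unconstrained; take x9 = True.
So x1 = 0, x2 = 1, x3 = 1, x4 = 0, x5 = 0, x6 = 1, x7 = 1, x8 = 0, x9 = 1 is a satisfying assignment.

SATISFIABLE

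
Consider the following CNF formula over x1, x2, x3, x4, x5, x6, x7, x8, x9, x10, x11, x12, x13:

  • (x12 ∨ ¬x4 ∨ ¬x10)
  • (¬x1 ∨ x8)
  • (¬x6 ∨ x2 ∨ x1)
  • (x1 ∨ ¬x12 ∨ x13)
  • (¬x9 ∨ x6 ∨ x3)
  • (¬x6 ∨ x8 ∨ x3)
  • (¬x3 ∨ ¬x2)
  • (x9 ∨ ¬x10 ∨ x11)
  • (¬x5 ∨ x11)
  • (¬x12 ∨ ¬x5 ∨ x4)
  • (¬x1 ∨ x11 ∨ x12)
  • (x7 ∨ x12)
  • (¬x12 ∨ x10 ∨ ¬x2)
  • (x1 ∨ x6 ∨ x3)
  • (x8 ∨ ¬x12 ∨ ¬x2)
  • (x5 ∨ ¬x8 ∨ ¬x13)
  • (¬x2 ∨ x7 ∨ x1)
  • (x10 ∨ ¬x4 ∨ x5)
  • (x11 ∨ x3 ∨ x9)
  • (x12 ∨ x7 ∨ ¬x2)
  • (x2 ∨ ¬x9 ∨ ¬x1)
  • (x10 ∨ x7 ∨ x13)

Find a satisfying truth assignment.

x7 occurs only positively in the remaining clauses — set x7 = True.
Pure literal: x11 appears only positively; assign x11 = True.
Try x1 = False.
Try x2 = False.
  then x6 is forced to False.
  then x3 is forced to True.
The remaining clauses are satisfied by x4 = True, x5 = True, x8 = True, x9 = False, x10 = False, x12 = True, x13 = True.
Every clause has at least one true literal under this assignment.

x1 = 0  x2 = 0  x3 = 1  x4 = 1  x5 = 1  x6 = 0  x7 = 1  x8 = 1  x9 = 0  x10 = 0  x11 = 1  x12 = 1  x13 = 1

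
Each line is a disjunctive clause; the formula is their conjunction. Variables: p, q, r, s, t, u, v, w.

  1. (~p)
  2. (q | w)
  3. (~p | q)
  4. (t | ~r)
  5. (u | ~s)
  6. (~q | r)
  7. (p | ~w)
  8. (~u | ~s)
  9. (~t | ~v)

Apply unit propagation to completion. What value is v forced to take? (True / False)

False

(~p) stands alone — p = False.
(~w | p) with p = False leaves only ~w, so w = False.
In (w | q), w is now false; q must hold, so q = True.
(~q | r): since q = True, the clause reduces to (r). r = True.
In (t | ~r), ~r is now false; t must hold, so t = True.
(~v | ~t): since t = True, the clause reduces to (~v). v = False.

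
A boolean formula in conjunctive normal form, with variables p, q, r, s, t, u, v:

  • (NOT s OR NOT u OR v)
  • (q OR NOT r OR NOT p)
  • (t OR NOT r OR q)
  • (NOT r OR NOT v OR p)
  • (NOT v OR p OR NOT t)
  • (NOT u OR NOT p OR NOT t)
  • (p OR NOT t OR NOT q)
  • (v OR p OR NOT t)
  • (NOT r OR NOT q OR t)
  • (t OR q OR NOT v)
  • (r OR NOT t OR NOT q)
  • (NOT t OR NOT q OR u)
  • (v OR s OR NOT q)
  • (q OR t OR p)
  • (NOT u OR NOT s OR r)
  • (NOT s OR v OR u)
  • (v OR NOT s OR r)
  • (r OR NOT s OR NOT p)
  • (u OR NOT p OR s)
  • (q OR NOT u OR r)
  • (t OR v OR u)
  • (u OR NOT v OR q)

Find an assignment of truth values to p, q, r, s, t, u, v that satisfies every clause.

p=F  q=T  r=F  s=F  t=F  u=F  v=T

Branch on p: take p = False.
Branch on q: take q = True.
  then t is forced to False.
  then r is forced to False.
Set s = False and propagate.
  then v is forced to True.
u is now unconstrained; take u = False.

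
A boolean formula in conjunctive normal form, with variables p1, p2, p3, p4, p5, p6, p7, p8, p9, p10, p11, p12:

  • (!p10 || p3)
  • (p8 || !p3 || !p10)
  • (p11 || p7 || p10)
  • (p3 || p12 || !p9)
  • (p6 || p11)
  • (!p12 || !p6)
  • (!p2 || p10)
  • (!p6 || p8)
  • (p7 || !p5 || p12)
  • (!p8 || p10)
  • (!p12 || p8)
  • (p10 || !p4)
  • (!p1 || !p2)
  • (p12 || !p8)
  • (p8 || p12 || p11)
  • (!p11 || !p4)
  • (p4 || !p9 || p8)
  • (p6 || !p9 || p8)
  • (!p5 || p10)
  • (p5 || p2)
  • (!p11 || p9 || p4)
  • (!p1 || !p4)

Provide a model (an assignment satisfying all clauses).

p1=F  p2=T  p3=T  p4=F  p5=F  p6=F  p7=F  p8=T  p9=T  p10=T  p11=T  p12=T

Pure literal: p1 appears only negated; assign p1 = False.
Try p2 = True.
  then p10 is forced to True.
  then p3 is forced to True.
  then p8 is forced to True.
  then p12 is forced to True.
  then p6 is forced to False.
  then p11 is forced to True.
  then p4 is forced to False.
  then p9 is forced to True.
p5, p7 are now unconstrained; take p5 = False, p7 = False.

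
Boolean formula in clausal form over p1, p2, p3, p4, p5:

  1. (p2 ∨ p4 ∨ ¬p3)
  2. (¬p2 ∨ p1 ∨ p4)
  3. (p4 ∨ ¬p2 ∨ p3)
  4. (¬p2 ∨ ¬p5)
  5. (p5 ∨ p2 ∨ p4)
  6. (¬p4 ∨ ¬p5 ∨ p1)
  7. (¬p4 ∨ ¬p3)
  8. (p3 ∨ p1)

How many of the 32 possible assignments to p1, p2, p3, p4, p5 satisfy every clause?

Satisfying assignments:
  p1=1 p2=0 p3=0 p4=0 p5=1
  p1=1 p2=0 p3=0 p4=1 p5=0
  p1=1 p2=0 p3=0 p4=1 p5=1
  p1=1 p2=1 p3=0 p4=1 p5=0
  p1=1 p2=1 p3=1 p4=0 p5=0
That's 5 in total.

5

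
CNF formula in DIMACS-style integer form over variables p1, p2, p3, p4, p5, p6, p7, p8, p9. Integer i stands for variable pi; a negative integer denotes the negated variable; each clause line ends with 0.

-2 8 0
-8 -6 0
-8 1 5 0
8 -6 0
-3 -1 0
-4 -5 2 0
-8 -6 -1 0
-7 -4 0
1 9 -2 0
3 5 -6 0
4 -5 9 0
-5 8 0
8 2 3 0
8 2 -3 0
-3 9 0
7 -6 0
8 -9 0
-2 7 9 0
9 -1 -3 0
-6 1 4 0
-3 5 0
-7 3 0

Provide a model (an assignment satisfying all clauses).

p6 occurs only negated in the remaining clauses — set p6 = False.
Try p1 = False.
Try p2 = False.
The remaining clauses are satisfied by p3 = False, p4 = False, p5 = True, p7 = False, p8 = True, p9 = True.
Every clause has at least one true literal under this assignment.

p1=0, p2=0, p3=0, p4=0, p5=1, p6=0, p7=0, p8=1, p9=1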